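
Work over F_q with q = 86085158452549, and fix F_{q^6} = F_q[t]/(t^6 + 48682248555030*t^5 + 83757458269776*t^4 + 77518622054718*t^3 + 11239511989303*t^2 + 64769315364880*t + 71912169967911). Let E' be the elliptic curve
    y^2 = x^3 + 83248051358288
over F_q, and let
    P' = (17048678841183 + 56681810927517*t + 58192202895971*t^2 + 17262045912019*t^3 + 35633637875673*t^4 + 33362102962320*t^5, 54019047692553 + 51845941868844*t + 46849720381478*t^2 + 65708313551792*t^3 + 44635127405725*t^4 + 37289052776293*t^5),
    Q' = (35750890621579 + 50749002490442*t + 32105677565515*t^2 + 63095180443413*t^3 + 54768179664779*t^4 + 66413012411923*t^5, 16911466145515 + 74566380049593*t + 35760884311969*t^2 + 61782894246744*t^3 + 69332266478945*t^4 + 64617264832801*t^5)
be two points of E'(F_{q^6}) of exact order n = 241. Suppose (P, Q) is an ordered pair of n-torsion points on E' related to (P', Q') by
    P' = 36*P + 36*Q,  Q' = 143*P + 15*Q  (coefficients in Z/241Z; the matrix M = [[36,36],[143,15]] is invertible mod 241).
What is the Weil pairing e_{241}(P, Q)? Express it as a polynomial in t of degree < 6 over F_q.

Alternating bilinearity on E[241] (values in mu_{241} in F_{86085158452549^6}) gives e(P',Q') = e(P,Q)^det(M).
36*15 - 36*143 = -4608; reduced mod 241: det = 212, inverse 108.
n = 241 = (11110001)_2 (8 bits, wt 5); accumulate f_{241,P'}(Q'+S)/f_{241,P'}(S) along the 7-step ladder.
Result: e(P',Q') = 69144853472027 + 77426088705017*t + 26809952152690*t^2 + 22448735749591*t^3 + 26370568217683*t^4 + 76298313285043*t^5.
e_{241}(P,Q) = (69144853472027 + 77426088705017*t + 26809952152690*t^2 + 22448735749591*t^3 + 26370568217683*t^4 + 76298313285043*t^5)^{108} = 7265010134964 + 52084629048790*t + 13494223970239*t^2 + 24190523944381*t^3 + 7786684704739*t^4 + 82243995881234*t^5.

7265010134964 + 52084629048790*t + 13494223970239*t^2 + 24190523944381*t^3 + 7786684704739*t^4 + 82243995881234*t^5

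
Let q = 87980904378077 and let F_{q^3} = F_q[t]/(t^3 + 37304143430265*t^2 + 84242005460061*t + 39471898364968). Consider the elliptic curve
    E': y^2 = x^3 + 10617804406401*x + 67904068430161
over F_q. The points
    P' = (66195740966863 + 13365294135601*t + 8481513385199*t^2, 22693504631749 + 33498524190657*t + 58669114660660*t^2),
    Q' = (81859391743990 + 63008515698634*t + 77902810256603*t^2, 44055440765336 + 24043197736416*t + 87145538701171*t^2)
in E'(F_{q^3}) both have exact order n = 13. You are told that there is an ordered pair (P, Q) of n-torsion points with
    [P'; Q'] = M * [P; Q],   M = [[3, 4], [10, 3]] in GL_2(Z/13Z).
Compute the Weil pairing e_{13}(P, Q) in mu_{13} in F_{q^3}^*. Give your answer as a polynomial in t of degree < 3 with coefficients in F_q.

Alternating bilinearity on E[13] (values in mu_{13} in F_{87980904378077^3}) gives e(P',Q') = e(P,Q)^det(M).
det(M) mod 13 = 8; its inverse in (Z/13)^* is 5 (check: 8*5 mod 13 = 1).
Miller loop for e_{13} over F_{87980904378077^3}: bits of 13 = 1101; 3 double steps + 2 add steps, l/v at each.
So e_{13}(P',Q') = 39667364925227 + 63375359088562*t + 23474709715978*t^2.
Hence e(P,Q) = 31161202711830 + 68598040051756*t + 61745109695976*t^2 in F_{87980904378077^3}^*.

31161202711830 + 68598040051756*t + 61745109695976*t^2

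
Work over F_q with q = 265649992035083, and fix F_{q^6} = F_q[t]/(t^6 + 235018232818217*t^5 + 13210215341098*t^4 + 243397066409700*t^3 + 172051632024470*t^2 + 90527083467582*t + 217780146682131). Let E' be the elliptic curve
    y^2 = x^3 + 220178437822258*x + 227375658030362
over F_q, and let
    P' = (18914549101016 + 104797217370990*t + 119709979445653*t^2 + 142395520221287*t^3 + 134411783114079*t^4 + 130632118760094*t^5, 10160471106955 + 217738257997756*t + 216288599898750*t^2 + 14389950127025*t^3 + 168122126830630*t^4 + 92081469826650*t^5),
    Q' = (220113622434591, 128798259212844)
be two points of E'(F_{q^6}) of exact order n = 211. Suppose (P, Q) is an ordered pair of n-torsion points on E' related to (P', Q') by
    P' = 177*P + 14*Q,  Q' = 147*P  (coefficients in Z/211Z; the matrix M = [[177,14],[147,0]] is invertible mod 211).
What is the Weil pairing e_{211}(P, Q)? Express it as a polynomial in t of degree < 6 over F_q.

226679929307020 + 6378785669933*t + 248245098196005*t^2 + 66264336367948*t^3 + 13338617733730*t^4 + 250739004013874*t^5

e_{211}(aP+bQ,cP+dQ) = e_{211}(P,Q)^(ad-bc); with (a,b,c,d)=(177,14,147,0) this gives the det-211 law.
So e_{211}(P,Q) = e_{211}(P',Q')^{69}, since 52*69 = 1 mod 211.
Build f_{211,P'} and f_{211,Q'} via the 8-bit ladder of 211=11010011_2; evaluate at shifted divisors; quotient in F_{265649992035083^6}.
Result: e(P',Q') = 64928136055463 + 187892242884705*t + 72219080380183*t^2 + 123683372243754*t^3 + 241959576531225*t^4 + 152472610197816*t^5.
Thus e_{211}(P,Q) = 226679929307020 + 6378785669933*t + 248245098196005*t^2 + 66264336367948*t^3 + 13338617733730*t^4 + 250739004013874*t^5.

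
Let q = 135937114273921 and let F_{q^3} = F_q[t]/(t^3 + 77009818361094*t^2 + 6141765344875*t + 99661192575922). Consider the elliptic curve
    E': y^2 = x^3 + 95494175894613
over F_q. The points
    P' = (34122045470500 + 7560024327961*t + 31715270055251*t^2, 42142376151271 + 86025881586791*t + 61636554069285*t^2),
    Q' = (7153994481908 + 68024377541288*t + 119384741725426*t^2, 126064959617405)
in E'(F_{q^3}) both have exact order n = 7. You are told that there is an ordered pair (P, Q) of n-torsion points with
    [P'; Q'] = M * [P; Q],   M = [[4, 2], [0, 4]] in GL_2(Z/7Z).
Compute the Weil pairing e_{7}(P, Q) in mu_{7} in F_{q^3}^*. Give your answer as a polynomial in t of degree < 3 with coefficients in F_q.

Since e_{7}(P,P)=e_{7}(Q,Q)=1 and e_{7}(Q,P)=e_{7}(P,Q)^{-1}, expanding e_{7}(4*P + 2*Q,4*Q) leaves e(P,Q)^det(M).
det M = 4*4 - 2*0 = 16 = 2 (mod 7); 2^{-1} = 4 (mod 7).
Miller loop for e_{7} over F_{135937114273921^3}: bits of 7 = 111; 2 double steps + 2 add steps, l/v at each.
Result: e(P',Q') = 39956450899710 + 11343368370268*t + 127107810492284*t^2.
Thus e_{7}(P,Q) = 15941708290541 + 97510381520934*t + 79773846112912*t^2.

15941708290541 + 97510381520934*t + 79773846112912*t^2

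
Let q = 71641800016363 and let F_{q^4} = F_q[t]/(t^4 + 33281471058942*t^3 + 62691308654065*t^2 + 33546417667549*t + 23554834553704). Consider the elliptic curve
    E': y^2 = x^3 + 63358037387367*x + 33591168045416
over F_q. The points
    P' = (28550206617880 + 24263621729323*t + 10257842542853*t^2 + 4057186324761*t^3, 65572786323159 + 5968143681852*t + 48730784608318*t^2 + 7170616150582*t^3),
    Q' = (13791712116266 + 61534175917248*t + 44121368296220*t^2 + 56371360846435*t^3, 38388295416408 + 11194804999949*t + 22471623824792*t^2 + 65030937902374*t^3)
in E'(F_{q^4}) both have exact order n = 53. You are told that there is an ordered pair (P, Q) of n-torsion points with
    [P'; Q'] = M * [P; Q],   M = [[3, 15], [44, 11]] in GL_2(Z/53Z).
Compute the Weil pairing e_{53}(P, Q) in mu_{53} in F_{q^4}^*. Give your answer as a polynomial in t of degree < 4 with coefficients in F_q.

10184254659005 + 19442326972252*t + 11565939323267*t^2 + 56053824232729*t^3

e_{53}(aP+bQ,cP+dQ) = e_{53}(P,Q)^(ad-bc); with (a,b,c,d)=(3,15,44,11) this gives the det-53 law.
det M = 3*11 - 15*44 = -627 = 9 (mod 53); 9^{-1} = 6 (mod 53).
Run Miller on y^2=x^3+63358037387367*x+33591168045416 over F_{71641800016363}: ladder 110101 (6 bits); e = f_P(D_Q)/f_Q(D_P).
The quotient is 1306780718652 + 45591036986554*t + 4010153136361*t^2 + 57413343457527*t^3.
Thus e_{53}(P,Q) = 10184254659005 + 19442326972252*t + 11565939323267*t^2 + 56053824232729*t^3.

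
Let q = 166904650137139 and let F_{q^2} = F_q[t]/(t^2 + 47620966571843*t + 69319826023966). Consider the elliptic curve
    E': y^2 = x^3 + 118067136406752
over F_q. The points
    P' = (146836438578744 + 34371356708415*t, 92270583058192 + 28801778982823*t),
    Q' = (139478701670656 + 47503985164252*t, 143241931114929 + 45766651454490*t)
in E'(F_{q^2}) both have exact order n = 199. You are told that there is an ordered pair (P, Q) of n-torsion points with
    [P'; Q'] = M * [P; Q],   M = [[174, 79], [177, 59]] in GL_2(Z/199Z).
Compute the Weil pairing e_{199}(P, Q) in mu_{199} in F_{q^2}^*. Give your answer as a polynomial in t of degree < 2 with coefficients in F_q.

72886955526907 + 73177147441107*t

Alternating bilinearity on E[199] (values in mu_{199} in F_{166904650137139^2}) gives e(P',Q') = e(P,Q)^det(M).
Hence e(P,Q) = e(P',Q')^{28} where 28 = 64^{-1} mod 199.
Double-and-add over 11000111: 8-1 doublings, 5-1 additions; each step l_{T,T}/v_{2T} or l_{T,P'}/v at Q'+S for random S.
f_P(D_Q)/f_Q(D_P) = 147198372835143 + 121937140228922*t.
Thus e_{199}(P,Q) = 72886955526907 + 73177147441107*t.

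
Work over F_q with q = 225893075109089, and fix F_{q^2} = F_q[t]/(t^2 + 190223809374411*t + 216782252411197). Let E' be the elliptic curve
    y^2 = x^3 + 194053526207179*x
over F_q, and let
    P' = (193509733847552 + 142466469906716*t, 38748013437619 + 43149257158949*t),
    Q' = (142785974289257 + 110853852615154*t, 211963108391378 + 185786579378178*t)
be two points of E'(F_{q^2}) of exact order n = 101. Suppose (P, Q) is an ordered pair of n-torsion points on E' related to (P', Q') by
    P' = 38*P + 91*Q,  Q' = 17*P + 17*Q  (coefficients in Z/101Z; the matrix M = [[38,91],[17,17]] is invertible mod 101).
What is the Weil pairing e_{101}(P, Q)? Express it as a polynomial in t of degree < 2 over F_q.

Alternating bilinearity on E[101] (values in mu_{101} in F_{225893075109089^2}) gives e(P',Q') = e(P,Q)^det(M).
So e_{101}(P,Q) = e_{101}(P',Q')^{38}, since 8*38 = 1 mod 101.
Double-and-add over 1100101: 7-1 doublings, 4-1 additions; each step l_{T,T}/v_{2T} or l_{T,P'}/v at Q'+S for random S.
Result: e(P',Q') = 160801220316224 + 74861837770648*t.
(160801220316224 + 74861837770648*t)^{38} mod (225893075109089,f) = 181976349128821 + 29895287594139*t.

181976349128821 + 29895287594139*t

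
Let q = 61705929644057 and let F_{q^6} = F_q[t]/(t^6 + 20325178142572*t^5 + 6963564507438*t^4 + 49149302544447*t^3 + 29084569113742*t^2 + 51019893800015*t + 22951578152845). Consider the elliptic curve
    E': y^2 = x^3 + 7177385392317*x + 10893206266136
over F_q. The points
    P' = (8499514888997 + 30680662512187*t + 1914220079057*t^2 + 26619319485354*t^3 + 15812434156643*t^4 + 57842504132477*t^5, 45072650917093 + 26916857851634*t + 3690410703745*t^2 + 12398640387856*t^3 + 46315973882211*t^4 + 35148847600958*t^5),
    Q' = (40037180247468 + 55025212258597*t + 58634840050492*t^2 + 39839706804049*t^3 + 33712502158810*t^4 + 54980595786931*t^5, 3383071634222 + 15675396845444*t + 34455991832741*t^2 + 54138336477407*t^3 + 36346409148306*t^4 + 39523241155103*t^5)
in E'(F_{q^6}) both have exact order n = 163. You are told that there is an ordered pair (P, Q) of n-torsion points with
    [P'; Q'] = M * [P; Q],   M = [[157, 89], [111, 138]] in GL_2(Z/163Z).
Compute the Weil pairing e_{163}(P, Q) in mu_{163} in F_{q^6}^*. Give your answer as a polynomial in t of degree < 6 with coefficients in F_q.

27551215909463 + 47297690847969*t + 4717179216067*t^2 + 32080743906331*t^3 + 13594716064006*t^4 + 47265097559107*t^5

e_{163}(aP+bQ,cP+dQ) = e_{163}(P,Q)^(ad-bc); with (a,b,c,d)=(157,89,111,138) this gives the det-163 law.
Hence e(P,Q) = e(P',Q')^{16} where 16 = 51^{-1} mod 163.
8-bit Miller (10100011) on E'/F_{61705929644057} with a'=7177385392317, b'=10893206266136: accumulate tangent/chord ratios at Q'+S and P'+S'.
The quotient is 45146043571503 + 15680711554367*t + 31050773694466*t^2 + 2108704813319*t^3 + 15340047387783*t^4 + 16776372790374*t^5.
Thus e_{163}(P,Q) = 27551215909463 + 47297690847969*t + 4717179216067*t^2 + 32080743906331*t^3 + 13594716064006*t^4 + 47265097559107*t^5.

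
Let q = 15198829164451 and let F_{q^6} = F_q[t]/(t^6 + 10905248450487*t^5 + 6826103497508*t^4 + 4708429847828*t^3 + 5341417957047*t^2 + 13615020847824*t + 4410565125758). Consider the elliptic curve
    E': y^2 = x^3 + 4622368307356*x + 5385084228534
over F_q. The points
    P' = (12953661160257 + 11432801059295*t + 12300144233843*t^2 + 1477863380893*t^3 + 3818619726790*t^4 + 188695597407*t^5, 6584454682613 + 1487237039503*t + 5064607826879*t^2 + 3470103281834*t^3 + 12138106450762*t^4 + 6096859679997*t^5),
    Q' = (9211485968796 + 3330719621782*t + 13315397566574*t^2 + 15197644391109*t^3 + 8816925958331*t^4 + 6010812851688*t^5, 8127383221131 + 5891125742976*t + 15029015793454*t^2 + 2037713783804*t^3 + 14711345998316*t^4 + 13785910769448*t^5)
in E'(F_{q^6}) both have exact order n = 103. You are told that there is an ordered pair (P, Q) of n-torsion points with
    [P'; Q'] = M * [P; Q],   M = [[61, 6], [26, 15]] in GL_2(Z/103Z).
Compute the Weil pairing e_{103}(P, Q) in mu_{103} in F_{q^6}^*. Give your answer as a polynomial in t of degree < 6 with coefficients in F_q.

Under M = [[61,6],[26,15]] in GL_2(Z/103), e_{103}(P',Q') = e_{103}(P,Q)^(61*15-6*26 mod 103).
61*15 - 6*26 = 759; reduced mod 103: det = 38, inverse 19.
Run Miller on y^2=x^3+4622368307356*x+5385084228534 over F_{15198829164451}: ladder 1100111 (7 bits); e = f_P(D_Q)/f_Q(D_P).
So e_{103}(P',Q') = 14746016711883 + 9707759873009*t + 3333904418745*t^2 + 11428035656489*t^3 + 13194551267238*t^4 + 6820296831495*t^5.
e_{103}(P,Q) = (14746016711883 + 9707759873009*t + 3333904418745*t^2 + 11428035656489*t^3 + 13194551267238*t^4 + 6820296831495*t^5)^{19} = 6360663204223 + 9179043629605*t + 3455599567720*t^2 + 2493199463449*t^3 + 15016956040840*t^4 + 12450039102921*t^5.

6360663204223 + 9179043629605*t + 3455599567720*t^2 + 2493199463449*t^3 + 15016956040840*t^4 + 12450039102921*t^5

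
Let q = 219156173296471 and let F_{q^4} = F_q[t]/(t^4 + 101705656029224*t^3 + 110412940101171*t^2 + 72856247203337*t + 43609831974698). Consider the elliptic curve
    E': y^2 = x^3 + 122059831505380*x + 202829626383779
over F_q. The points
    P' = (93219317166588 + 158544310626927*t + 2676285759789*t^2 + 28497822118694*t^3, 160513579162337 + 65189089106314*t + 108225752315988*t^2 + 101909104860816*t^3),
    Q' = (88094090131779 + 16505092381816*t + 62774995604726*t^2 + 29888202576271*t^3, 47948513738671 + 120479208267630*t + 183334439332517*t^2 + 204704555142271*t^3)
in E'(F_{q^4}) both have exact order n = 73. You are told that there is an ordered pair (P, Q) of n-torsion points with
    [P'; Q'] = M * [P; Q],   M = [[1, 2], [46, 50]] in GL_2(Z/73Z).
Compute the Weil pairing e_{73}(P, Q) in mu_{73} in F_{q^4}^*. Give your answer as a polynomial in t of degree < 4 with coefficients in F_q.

Under M = [[1,2],[46,50]] in GL_2(Z/73), e_{73}(P',Q') = e_{73}(P,Q)^(1*50-2*46 mod 73).
det(M) mod 73 = 31; its inverse in (Z/73)^* is 33 (check: 31*33 mod 73 = 1).
Run Miller on y^2=x^3+122059831505380*x+202829626383779 over F_{219156173296471}: ladder 1001001 (7 bits); e = f_P(D_Q)/f_Q(D_P).
Miller gives e_{73}(P',Q') = 218265071860996 + 161759817660652*t + 16332064156851*t^2 + 144199459042763*t^3 in F_{219156173296471^4}.
Hence e(P,Q) = 185797131078792 + 197014018968191*t + 147144733095175*t^2 + 167894199156087*t^3 in F_{219156173296471^4}^*.

185797131078792 + 197014018968191*t + 147144733095175*t^2 + 167894199156087*t^3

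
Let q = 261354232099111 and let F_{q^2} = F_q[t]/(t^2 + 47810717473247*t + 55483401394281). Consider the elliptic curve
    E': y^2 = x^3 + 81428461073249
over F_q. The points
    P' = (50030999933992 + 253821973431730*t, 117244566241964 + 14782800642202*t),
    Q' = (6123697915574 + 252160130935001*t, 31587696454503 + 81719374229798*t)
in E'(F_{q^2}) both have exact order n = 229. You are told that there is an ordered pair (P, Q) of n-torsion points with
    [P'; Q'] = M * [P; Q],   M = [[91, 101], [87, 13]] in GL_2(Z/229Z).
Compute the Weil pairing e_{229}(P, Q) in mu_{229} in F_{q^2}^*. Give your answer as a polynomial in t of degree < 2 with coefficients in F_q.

Under M = [[91,101],[87,13]] in GL_2(Z/229), e_{229}(P',Q') = e_{229}(P,Q)^(91*13-101*87 mod 229).
So e_{229}(P,Q) = e_{229}(P',Q')^{190}, since 182*190 = 1 mod 229.
Double-and-add over 11100101: 8-1 doublings, 5-1 additions; each step l_{T,T}/v_{2T} or l_{T,P'}/v at Q'+S for random S.
So e_{229}(P',Q') = 56476581525497 + 114498375663777*t.
Raise to 190: e(P,Q) = 215380574784542 + 239889431630401*t in mu_{229}.

215380574784542 + 239889431630401*t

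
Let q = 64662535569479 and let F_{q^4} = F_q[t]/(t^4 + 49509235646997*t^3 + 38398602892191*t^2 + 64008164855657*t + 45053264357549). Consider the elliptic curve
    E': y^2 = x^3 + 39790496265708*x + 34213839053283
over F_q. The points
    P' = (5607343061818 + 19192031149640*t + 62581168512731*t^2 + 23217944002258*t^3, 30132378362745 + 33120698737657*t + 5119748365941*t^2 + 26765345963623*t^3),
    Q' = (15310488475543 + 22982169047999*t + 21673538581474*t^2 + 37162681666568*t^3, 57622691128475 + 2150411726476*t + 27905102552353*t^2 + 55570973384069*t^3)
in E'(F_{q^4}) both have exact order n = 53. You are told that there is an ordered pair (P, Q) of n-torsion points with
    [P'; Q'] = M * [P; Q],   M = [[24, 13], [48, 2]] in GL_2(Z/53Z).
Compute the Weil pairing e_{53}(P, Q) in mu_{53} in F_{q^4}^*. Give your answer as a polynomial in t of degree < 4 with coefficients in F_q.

Since e_{53}(P,P)=e_{53}(Q,Q)=1 and e_{53}(Q,P)=e_{53}(P,Q)^{-1}, expanding e_{53}(24*P + 13*Q,48*P + 2*Q) leaves e(P,Q)^det(M).
det(M) mod 53 = 7; its inverse in (Z/53)^* is 38 (check: 7*38 mod 53 = 1).
n = 53 = (110101)_2 (6 bits, wt 4); accumulate f_{53,P'}(Q'+S)/f_{53,P'}(S) along the 5-step ladder.
Result: e(P',Q') = 39594234530893 + 23439934280632*t + 62457118570558*t^2 + 25250101080629*t^3.
Finally e_{53}(P,Q) = 40159029268385 + 47845025654455*t + 10558264414264*t^2 + 25625906876902*t^3.

40159029268385 + 47845025654455*t + 10558264414264*t^2 + 25625906876902*t^3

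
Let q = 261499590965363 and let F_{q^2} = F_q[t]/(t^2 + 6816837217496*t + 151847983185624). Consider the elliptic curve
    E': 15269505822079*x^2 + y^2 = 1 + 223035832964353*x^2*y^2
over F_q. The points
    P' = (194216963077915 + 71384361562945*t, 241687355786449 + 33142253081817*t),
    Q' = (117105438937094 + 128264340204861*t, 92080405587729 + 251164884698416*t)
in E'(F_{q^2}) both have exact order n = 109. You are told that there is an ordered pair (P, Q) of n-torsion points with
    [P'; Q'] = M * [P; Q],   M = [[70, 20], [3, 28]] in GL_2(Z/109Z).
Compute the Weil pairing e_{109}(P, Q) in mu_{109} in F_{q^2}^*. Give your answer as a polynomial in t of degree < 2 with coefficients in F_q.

60931403367512 + 238266261673655*t

Under M = [[70,20],[3,28]] in GL_2(Z/109), e_{109}(P',Q') = e_{109}(P,Q)^(70*28-20*3 mod 109).
70*28 - 20*3 = 1900; reduced mod 109: det = 47, inverse 58.
Edwards->Montgomery: u=(1+y)/(1-y), v=u/x -> 22046272594437v^2=u^3+137394200174101u^2+u; then x_W=78808213697113u+126884086786193: y^2=x^3+226133176983059*x+239354597491632.
n = 109 = (1101101)_2 (7 bits, wt 5); accumulate f_{109,P'}(Q'+S)/f_{109,P'}(S) along the 6-step ladder.
So e_{109}(P',Q') = 237684651444105 + 254530001556212*t.
Raise to 58: e(P,Q) = 60931403367512 + 238266261673655*t in mu_{109}.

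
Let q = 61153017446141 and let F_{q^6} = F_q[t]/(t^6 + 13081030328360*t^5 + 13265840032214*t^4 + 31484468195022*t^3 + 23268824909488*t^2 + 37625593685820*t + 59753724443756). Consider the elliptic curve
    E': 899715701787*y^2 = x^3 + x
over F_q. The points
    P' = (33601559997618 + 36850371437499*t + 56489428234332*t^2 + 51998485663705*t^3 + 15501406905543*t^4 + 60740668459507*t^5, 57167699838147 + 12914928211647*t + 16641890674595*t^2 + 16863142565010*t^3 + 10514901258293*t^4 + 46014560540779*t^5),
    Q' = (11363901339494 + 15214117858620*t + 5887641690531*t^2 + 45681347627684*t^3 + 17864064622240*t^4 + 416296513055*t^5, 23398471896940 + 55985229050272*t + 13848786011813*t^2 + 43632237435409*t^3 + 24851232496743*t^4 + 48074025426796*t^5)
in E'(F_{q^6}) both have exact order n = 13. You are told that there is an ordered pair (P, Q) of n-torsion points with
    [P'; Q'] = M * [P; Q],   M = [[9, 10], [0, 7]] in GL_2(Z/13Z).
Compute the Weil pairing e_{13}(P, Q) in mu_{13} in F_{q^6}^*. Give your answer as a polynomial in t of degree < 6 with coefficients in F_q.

e_{13} is bilinear + alternating on E[13], so e_{13}(9*P + 10*Q, 7*Q) = e_{13}(P,Q)^(9*7-10*0).
9*7 - 10*0 = 63; reduced mod 13: det = 11, inverse 6.
Set x_W=29769441440837*u, y_W=29769441440837*v; then E': y_W^2=x_W^3+26573461164176*x_W.
n = 13 = (1101)_2 (4 bits, wt 3); accumulate f_{13,P'}(Q'+S)/f_{13,P'}(S) along the 3-step ladder.
e_{13}(P',Q') = 3720448741831 + 13884735959644*t + 25934455660397*t^2 + 57914538084011*t^3 + 53437323250895*t^4 + 22447377598827*t^5.
Thus e_{13}(P,Q) = 45350598107501 + 1748212051032*t + 60572323078228*t^2 + 44986861371151*t^3 + 37555061869706*t^4 + 17311605521211*t^5.

45350598107501 + 1748212051032*t + 60572323078228*t^2 + 44986861371151*t^3 + 37555061869706*t^4 + 17311605521211*t^5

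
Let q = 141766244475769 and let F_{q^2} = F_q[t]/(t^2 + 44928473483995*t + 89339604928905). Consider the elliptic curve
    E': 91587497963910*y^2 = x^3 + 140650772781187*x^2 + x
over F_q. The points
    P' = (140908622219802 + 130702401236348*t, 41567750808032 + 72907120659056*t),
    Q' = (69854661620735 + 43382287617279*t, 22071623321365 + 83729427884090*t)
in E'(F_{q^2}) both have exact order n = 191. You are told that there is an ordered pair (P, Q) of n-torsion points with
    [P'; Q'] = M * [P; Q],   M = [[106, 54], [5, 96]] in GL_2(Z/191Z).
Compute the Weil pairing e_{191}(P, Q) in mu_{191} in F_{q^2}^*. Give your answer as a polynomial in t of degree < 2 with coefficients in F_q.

Under M = [[106,54],[5,96]] in GL_2(Z/191), e_{191}(P',Q') = e_{191}(P,Q)^(106*96-54*5 mod 191).
Hence e(P,Q) = e(P',Q')^{22} where 22 = 165^{-1} mod 191.
Montgomery->Weierstrass: x_W = 69176650079306*x+12650955057120, y_W=69176650079306*y on F_{141766244475769}; lands on y^2=x^3+110302941118525*x+22709555089278.
n = 191 = (10111111)_2 (8 bits, wt 7); accumulate f_{191,P'}(Q'+S)/f_{191,P'}(S) along the 7-step ladder.
e_{191}(P',Q') = 76805762512901 + 93963266025113*t.
Thus e_{191}(P,Q) = 129544669464032 + 22920778186117*t.

129544669464032 + 22920778186117*t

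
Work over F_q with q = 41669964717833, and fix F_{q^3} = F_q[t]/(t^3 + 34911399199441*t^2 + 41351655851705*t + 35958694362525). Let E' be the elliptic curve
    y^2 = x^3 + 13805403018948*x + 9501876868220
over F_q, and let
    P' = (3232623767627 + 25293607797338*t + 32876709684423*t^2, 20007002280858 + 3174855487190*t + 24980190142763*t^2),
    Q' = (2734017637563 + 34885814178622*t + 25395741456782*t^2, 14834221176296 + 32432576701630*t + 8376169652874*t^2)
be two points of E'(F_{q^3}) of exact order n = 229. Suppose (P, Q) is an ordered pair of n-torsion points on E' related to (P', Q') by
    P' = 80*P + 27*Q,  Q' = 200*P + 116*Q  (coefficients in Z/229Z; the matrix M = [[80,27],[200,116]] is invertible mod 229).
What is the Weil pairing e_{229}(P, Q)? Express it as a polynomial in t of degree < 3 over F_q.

21824166602949 + 4556626669533*t + 4639242031341*t^2

Under M = [[80,27],[200,116]] in GL_2(Z/229), e_{229}(P',Q') = e_{229}(P,Q)^(80*116-27*200 mod 229).
det(M) mod 229 = 216; its inverse in (Z/229)^* is 88 (check: 216*88 mod 229 = 1).
Miller loop for e_{229} over F_{41669964717833^3}: bits of 229 = 11100101; 7 double steps + 4 add steps, l/v at each.
Result: e(P',Q') = 39000408898348 + 20998705028012*t + 10447189694313*t^2.
(39000408898348 + 20998705028012*t + 10447189694313*t^2)^{88} mod (41669964717833,f) = 21824166602949 + 4556626669533*t + 4639242031341*t^2.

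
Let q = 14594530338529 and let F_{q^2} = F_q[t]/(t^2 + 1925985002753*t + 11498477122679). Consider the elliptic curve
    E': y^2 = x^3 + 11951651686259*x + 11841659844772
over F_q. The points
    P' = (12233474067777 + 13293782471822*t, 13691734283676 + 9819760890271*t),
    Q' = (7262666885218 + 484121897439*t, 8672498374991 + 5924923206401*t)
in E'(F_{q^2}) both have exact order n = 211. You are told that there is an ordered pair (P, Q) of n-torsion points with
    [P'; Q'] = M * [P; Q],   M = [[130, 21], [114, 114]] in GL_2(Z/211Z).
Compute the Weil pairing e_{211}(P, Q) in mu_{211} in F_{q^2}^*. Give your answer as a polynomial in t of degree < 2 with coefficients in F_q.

Since e_{211}(P,P)=e_{211}(Q,Q)=1 and e_{211}(Q,P)=e_{211}(P,Q)^{-1}, expanding e_{211}(130*P + 21*Q,114*P + 114*Q) leaves e(P,Q)^det(M).
Hence e(P,Q) = e(P',Q')^{55} where 55 = 188^{-1} mod 211.
Run Miller on y^2=x^3+11951651686259*x+11841659844772 over F_{14594530338529}: ladder 11010011 (8 bits); e = f_P(D_Q)/f_Q(D_P).
So e_{211}(P',Q') = 6867791969875 + 6830141759603*t.
Raise to 55: e(P,Q) = 8951386465188 + 12056188257783*t in mu_{211}.

8951386465188 + 12056188257783*t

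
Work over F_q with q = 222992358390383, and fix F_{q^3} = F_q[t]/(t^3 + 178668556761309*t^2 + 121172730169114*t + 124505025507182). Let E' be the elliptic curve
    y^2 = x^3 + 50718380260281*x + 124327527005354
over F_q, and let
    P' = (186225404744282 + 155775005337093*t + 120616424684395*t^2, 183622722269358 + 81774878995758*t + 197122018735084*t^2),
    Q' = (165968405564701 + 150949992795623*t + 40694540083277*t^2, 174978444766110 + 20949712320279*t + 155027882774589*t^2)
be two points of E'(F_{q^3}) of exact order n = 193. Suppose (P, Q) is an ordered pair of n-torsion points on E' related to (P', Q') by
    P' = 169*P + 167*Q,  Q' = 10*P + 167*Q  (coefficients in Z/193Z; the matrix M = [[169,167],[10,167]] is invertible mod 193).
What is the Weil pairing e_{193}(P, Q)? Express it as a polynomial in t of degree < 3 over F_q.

44880303184856 + 83455498155311*t + 67001036835922*t^2

e_{193} is bilinear + alternating on E[193], so e_{193}(169*P + 167*Q, 10*P + 167*Q) = e_{193}(P,Q)^(169*167-167*10).
169*167 - 167*10 = 26553; reduced mod 193: det = 112, inverse 81.
n = 193 = (11000001)_2 (8 bits, wt 3); accumulate f_{193,P'}(Q'+S)/f_{193,P'}(S) along the 7-step ladder.
f_P(D_Q)/f_Q(D_P) = 167903373494744 + 206873163323778*t + 101890603131672*t^2.
Hence e(P,Q) = 44880303184856 + 83455498155311*t + 67001036835922*t^2 in F_{222992358390383^3}^*.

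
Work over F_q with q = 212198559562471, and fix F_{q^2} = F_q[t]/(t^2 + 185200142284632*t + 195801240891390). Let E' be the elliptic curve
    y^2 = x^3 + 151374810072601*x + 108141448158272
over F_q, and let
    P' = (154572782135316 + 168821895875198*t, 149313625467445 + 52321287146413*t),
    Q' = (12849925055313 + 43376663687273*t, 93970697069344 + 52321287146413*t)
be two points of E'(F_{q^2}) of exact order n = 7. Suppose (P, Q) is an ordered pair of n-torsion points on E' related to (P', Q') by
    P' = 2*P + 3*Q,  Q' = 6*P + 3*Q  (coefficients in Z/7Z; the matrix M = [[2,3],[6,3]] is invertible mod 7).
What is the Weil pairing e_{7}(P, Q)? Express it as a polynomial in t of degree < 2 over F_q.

e_{7}(aP+bQ,cP+dQ) = e_{7}(P,Q)^(ad-bc); with (a,b,c,d)=(2,3,6,3) this gives the det-7 law.
Hence e(P,Q) = e(P',Q')^{4} where 4 = 2^{-1} mod 7.
Double-and-add over 111: 3-1 doublings, 3-1 additions; each step l_{T,T}/v_{2T} or l_{T,P'}/v at Q'+S for random S.
So e_{7}(P',Q') = 115205559567586 + 141555651832811*t.
Thus e_{7}(P,Q) = 167770557086282 + 15995797650439*t.

167770557086282 + 15995797650439*t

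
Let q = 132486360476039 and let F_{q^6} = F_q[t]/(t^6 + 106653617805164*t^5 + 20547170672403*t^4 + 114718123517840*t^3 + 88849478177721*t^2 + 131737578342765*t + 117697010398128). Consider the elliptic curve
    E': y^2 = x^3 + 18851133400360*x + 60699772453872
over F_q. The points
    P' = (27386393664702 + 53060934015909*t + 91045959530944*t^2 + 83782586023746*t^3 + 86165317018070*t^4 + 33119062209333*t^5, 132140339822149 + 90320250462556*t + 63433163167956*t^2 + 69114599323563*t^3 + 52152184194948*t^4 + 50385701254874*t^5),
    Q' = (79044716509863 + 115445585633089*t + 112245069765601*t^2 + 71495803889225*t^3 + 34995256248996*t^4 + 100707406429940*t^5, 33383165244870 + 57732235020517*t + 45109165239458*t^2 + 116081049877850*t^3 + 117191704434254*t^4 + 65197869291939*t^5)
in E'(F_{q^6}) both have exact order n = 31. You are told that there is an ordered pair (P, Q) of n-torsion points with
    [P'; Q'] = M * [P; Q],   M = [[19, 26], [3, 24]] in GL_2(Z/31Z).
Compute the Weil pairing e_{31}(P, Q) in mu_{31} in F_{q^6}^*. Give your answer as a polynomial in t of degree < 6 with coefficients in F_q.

16164187910778 + 79908957013065*t + 68056910632246*t^2 + 11027274578748*t^3 + 66480738413847*t^4 + 13335621533392*t^5

Alternating bilinearity on E[31] (values in mu_{31} in F_{132486360476039^6}) gives e(P',Q') = e(P,Q)^det(M).
19*24 - 26*3 = 378; reduced mod 31: det = 6, inverse 26.
Double-and-add over 11111: 5-1 doublings, 5-1 additions; each step l_{T,T}/v_{2T} or l_{T,P'}/v at Q'+S for random S.
e_{31}(P',Q') = 60691757714639 + 16088745443151*t + 76475342311418*t^2 + 129585965476326*t^3 + 18311481090330*t^4 + 32850173122191*t^5.
e_{31}(P,Q) = (60691757714639 + 16088745443151*t + 76475342311418*t^2 + 129585965476326*t^3 + 18311481090330*t^4 + 32850173122191*t^5)^{26} = 16164187910778 + 79908957013065*t + 68056910632246*t^2 + 11027274578748*t^3 + 66480738413847*t^4 + 13335621533392*t^5.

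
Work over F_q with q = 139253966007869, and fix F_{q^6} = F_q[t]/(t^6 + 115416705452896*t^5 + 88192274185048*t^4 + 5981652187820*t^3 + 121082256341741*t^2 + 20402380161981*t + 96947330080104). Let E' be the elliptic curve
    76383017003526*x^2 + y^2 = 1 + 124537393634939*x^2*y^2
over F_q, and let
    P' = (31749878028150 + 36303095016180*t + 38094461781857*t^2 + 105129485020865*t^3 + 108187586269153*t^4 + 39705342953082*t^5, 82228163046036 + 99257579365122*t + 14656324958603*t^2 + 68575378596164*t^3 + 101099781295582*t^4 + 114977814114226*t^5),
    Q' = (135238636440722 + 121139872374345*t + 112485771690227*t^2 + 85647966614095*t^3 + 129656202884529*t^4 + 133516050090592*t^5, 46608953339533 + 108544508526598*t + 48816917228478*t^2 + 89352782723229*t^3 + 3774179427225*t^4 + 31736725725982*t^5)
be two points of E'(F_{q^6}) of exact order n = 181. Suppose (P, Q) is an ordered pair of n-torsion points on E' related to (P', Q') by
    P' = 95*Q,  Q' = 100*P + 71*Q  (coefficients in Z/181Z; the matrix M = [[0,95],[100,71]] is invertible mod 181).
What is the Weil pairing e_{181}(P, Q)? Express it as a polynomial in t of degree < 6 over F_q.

The 181-Weil pairing on E[181] over F_{139253966007869} is alternating-bilinear: e_{181}(P',Q') = e_{181}(P,Q)^det(M).
det M = 0*71 - 95*100 = -9500 = 93 (mod 181); 93^{-1} = 109 (mod 181).
Edwards a_E,d_E -> Montgomery A=98841114989140,B=22876977127677 -> Weierstrass 48911269027713,34664458577616 via alpha=10277740771766,beta=22774897344114.
Run Miller on y^2=x^3+48911269027713*x+34664458577616 over F_{139253966007869}: ladder 10110101 (8 bits); e = f_P(D_Q)/f_Q(D_P).
f_P(D_Q)/f_Q(D_P) = 101990540104278 + 80617757572966*t + 10988139418432*t^2 + 28907003923048*t^3 + 132333592479817*t^4 + 119941729389232*t^5.
Thus e_{181}(P,Q) = 111053152748524 + 49262548283854*t + 89091033019517*t^2 + 78582971554428*t^3 + 62186870693780*t^4 + 4507689403800*t^5.

111053152748524 + 49262548283854*t + 89091033019517*t^2 + 78582971554428*t^3 + 62186870693780*t^4 + 4507689403800*t^5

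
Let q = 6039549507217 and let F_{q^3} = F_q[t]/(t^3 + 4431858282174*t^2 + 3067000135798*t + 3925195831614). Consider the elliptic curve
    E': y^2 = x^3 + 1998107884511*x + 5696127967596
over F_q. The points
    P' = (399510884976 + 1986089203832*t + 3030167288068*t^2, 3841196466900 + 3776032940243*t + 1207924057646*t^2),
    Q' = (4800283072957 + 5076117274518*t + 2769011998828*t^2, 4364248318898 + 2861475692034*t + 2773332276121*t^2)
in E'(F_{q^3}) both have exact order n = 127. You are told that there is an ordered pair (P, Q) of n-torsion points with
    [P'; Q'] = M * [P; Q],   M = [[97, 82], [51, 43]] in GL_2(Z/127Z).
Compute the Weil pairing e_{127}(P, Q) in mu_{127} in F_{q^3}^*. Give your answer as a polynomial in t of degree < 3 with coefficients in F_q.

The 127-Weil pairing on E[127] over F_{6039549507217} is alternating-bilinear: e_{127}(P',Q') = e_{127}(P,Q)^det(M).
det(M) mod 127 = 116; its inverse in (Z/127)^* is 23 (check: 116*23 mod 127 = 1).
Build f_{127,P'} and f_{127,Q'} via the 7-bit ladder of 127=1111111_2; evaluate at shifted divisors; quotient in F_{6039549507217^3}.
e_{127}(P',Q') = 593137627092 + 4987251331586*t + 1127825993188*t^2.
Hence e(P,Q) = 857883052776 + 2937895344212*t + 2742862560492*t^2 in F_{6039549507217^3}^*.

857883052776 + 2937895344212*t + 2742862560492*t^2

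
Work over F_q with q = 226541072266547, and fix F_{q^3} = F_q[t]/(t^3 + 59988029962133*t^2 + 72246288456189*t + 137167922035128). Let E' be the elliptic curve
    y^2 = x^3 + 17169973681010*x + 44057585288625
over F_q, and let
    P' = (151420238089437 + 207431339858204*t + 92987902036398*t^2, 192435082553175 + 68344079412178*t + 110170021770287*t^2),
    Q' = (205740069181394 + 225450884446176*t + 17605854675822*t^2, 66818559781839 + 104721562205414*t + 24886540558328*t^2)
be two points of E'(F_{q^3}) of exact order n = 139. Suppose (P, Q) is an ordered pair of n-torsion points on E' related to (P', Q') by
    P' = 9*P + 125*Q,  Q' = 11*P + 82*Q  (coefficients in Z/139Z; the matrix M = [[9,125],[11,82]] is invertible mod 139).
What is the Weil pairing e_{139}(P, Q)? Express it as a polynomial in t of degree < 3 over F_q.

e_{139} is bilinear + alternating on E[139], so e_{139}(9*P + 125*Q, 11*P + 82*Q) = e_{139}(P,Q)^(9*82-125*11).
det M = 9*82 - 125*11 = -637 = 58 (mod 139); 58^{-1} = 12 (mod 139).
n = 139 = (10001011)_2 (8 bits, wt 4); accumulate f_{139,P'}(Q'+S)/f_{139,P'}(S) along the 7-step ladder.
Result: e(P',Q') = 145225745924712 + 58850033146023*t + 167758685802498*t^2.
Thus e_{139}(P,Q) = 173420220118791 + 120907994113233*t + 44824209699375*t^2.

173420220118791 + 120907994113233*t + 44824209699375*t^2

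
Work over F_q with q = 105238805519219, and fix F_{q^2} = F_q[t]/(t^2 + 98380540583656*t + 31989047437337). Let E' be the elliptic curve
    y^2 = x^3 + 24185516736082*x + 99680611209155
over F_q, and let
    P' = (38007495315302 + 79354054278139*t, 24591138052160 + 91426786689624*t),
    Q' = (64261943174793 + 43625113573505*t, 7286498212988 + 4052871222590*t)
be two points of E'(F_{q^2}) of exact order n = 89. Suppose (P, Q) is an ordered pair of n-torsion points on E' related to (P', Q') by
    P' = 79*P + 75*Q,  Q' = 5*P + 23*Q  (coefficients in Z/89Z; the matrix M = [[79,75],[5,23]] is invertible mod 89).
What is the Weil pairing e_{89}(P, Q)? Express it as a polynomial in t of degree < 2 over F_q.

75447382498620 + 102801259460651*t

e_{89} is bilinear + alternating on E[89], so e_{89}(79*P + 75*Q, 5*P + 23*Q) = e_{89}(P,Q)^(79*23-75*5).
So e_{89}(P,Q) = e_{89}(P',Q')^{5}, since 18*5 = 1 mod 89.
n = 89 = (1011001)_2 (7 bits, wt 4); accumulate f_{89,P'}(Q'+S)/f_{89,P'}(S) along the 6-step ladder.
So e_{89}(P',Q') = 99407639404277 + 49403188423709*t.
Hence e(P,Q) = 75447382498620 + 102801259460651*t in F_{105238805519219^2}^*.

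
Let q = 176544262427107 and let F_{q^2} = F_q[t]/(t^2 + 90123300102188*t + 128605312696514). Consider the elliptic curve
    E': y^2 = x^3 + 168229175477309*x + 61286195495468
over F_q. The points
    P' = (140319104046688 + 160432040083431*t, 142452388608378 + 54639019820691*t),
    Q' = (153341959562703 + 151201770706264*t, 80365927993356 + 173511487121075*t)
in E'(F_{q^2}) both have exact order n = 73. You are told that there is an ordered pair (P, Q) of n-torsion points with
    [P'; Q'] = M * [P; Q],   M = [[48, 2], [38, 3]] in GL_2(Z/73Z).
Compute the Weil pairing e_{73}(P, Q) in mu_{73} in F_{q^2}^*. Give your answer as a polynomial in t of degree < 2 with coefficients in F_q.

138471108567780 + 34319640999479*t

Since e_{73}(P,P)=e_{73}(Q,Q)=1 and e_{73}(Q,P)=e_{73}(P,Q)^{-1}, expanding e_{73}(48*P + 2*Q,38*P + 3*Q) leaves e(P,Q)^det(M).
So e_{73}(P,Q) = e_{73}(P',Q')^{29}, since 68*29 = 1 mod 73.
Build f_{73,P'} and f_{73,Q'} via the 7-bit ladder of 73=1001001_2; evaluate at shifted divisors; quotient in F_{176544262427107^2}.
Miller gives e_{73}(P',Q') = 170275226539101 + 173573245285839*t in F_{176544262427107^2}.
Thus e_{73}(P,Q) = 138471108567780 + 34319640999479*t.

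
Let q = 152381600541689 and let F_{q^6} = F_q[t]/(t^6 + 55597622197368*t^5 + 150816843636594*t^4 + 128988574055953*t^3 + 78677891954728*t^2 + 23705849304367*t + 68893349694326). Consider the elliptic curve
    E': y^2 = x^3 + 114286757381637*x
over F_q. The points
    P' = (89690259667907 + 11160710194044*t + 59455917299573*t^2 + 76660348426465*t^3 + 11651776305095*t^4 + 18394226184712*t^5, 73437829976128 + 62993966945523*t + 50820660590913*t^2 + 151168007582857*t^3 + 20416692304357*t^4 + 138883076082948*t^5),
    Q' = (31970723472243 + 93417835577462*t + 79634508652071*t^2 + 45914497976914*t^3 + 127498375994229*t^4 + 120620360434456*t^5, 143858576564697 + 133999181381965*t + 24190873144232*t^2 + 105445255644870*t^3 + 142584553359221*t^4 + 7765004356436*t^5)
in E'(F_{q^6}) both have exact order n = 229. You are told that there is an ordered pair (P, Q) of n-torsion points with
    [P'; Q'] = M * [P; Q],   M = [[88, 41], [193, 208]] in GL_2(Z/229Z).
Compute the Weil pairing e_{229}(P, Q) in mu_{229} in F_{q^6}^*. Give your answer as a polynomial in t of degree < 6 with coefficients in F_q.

e_{229}(aP+bQ,cP+dQ) = e_{229}(P,Q)^(ad-bc); with (a,b,c,d)=(88,41,193,208) this gives the det-229 law.
Hence e(P,Q) = e(P',Q')^{8} where 8 = 86^{-1} mod 229.
Run Miller on y^2=x^3+114286757381637*x over F_{152381600541689}: ladder 11100101 (8 bits); e = f_P(D_Q)/f_Q(D_P).
e_{229}(P',Q') = 34483527945923 + 69410531025511*t + 112126009386571*t^2 + 84208162922453*t^3 + 50677895827035*t^4 + 100415812339295*t^5.
Hence e(P,Q) = 75386002115536 + 23089634146196*t + 150340330678823*t^2 + 142249934088761*t^3 + 51554800297984*t^4 + 62581565793594*t^5 in F_{152381600541689^6}^*.

75386002115536 + 23089634146196*t + 150340330678823*t^2 + 142249934088761*t^3 + 51554800297984*t^4 + 62581565793594*t^5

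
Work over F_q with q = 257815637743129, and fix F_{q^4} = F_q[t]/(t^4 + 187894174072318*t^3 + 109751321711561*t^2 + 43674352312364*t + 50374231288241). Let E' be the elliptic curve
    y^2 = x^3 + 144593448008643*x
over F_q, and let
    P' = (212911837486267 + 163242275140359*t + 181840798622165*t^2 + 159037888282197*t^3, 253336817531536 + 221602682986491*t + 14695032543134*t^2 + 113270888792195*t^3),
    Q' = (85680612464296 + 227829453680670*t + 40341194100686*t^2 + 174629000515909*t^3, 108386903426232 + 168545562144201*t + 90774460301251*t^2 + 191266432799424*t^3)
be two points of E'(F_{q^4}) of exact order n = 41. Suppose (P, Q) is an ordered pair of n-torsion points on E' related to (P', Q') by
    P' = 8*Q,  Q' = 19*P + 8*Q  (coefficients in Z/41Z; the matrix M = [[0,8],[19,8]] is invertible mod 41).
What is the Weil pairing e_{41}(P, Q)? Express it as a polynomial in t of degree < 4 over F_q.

194366894757362 + 131146840948170*t + 38966524442838*t^2 + 17616634688532*t^3

Alternating bilinearity on E[41] (values in mu_{41} in F_{257815637743129^4}) gives e(P',Q') = e(P,Q)^det(M).
0*8 - 8*19 = -152; reduced mod 41: det = 12, inverse 24.
Double-and-add over 101001: 6-1 doublings, 3-1 additions; each step l_{T,T}/v_{2T} or l_{T,P'}/v at Q'+S for random S.
e_{41}(P',Q') = 244209723680543 + 152176849317107*t + 177505215074850*t^2 + 175421850209544*t^3.
(244209723680543 + 152176849317107*t + 177505215074850*t^2 + 175421850209544*t^3)^{24} mod (257815637743129,f) = 194366894757362 + 131146840948170*t + 38966524442838*t^2 + 17616634688532*t^3.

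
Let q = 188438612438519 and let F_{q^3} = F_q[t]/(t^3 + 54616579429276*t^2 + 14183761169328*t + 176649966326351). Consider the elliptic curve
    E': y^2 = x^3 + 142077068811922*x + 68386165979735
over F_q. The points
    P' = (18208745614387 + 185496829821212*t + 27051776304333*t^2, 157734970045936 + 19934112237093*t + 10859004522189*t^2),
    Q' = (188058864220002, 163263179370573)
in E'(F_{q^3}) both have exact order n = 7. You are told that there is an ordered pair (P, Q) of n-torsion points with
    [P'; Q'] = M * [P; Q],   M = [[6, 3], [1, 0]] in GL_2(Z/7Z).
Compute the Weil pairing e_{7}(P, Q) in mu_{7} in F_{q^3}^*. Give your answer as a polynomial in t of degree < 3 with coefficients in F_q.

e_{7} is bilinear + alternating on E[7], so e_{7}(6*P + 3*Q, 1*P) = e_{7}(P,Q)^(6*0-3*1).
Inverting 4 mod 7: 2. Thus e_{7}(P,Q) = e(P',Q')^{2}.
Run Miller on y^2=x^3+142077068811922*x+68386165979735 over F_{188438612438519}: ladder 111 (3 bits); e = f_P(D_Q)/f_Q(D_P).
Miller gives e_{7}(P',Q') = 164939276446513 + 121818670335334*t + 15088835748647*t^2 in F_{188438612438519^3}.
Thus e_{7}(P,Q) = 105853023294031 + 48581977038482*t + 19745374009951*t^2.

105853023294031 + 48581977038482*t + 19745374009951*t^2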